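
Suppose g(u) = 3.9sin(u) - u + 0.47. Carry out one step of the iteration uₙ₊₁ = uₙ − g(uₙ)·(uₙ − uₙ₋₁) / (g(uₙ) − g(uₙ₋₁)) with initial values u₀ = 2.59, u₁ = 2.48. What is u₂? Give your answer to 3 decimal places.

2.572

g(2.59) = -0.07623, g(2.48) = 0.38606
u₂ = 2.48000 − 0.38606·(2.48000 − 2.59000) / (0.38606 − (-0.07623)) = 2.48000 − (-0.04247)/(0.46229) = 2.57186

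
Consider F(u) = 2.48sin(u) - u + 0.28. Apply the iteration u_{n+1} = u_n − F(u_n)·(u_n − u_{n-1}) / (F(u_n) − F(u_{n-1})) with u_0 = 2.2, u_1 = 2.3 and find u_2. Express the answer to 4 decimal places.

F(2.2) = 0.085071, F(2.3) = -0.170651
u_2 = 2.300000 − (-0.170651)·(2.300000 − 2.200000) / (-0.170651 − 0.085071) = 2.300000 − (-0.017065)/(-0.255722) = 2.233267

2.2333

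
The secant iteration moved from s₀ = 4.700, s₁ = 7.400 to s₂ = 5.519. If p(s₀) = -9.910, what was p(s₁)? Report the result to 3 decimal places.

The secant line through (4.700, -9.910) and (7.400, p(s₁)) crosses zero at s₂ = 5.519.
So (4.700, -9.910), (7.400, p(s₁)), (5.519, 0) are collinear:
p(s₁) = -9.910 · (7.400 − 5.519) / (4.700 − 5.519) = -9.910 · (1.88100)/(-0.81900) = 22.76033

22.760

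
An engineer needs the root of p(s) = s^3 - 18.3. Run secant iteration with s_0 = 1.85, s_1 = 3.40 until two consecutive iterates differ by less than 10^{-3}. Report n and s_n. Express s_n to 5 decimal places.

n = 6, s_n = 2.63522

p(1.85) = -11.9683750, p(3.40) = 21.0040000
s_2 = 3.4000000 − 21.0040000·(1.5500000)/(32.9723750) = 2.4126219;  |Δ| = 0.9873781
p(2.4126219) = -4.2567440
s_3 = 2.4126219 − (-4.2567440)·(-0.9873781)/(-25.2607440) = 2.5790072;  |Δ| = 0.1663853
p(2.5790072) = -1.1463058
s_4 = 2.5790072 − (-1.1463058)·(0.1663853)/(3.1104382) = 2.6403260;  |Δ| = 0.0613188
p(2.6403260) = 0.1065615
s_5 = 2.6403260 − 0.1065615·(0.0613188)/(1.2528674) = 2.6351106;  |Δ| = 0.0052154
p(2.6351106) = -0.0022982
s_6 = 2.6351106 − (-0.0022982)·(-0.0052154)/(-0.1088598) = 2.6352207;  |Δ| = 0.0001101
|s_6 − s_5| = 0.0001101 < 10^{-3}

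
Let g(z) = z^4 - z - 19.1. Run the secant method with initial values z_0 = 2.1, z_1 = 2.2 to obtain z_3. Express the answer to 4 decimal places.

g(2.1) = -1.751900, g(2.2) = 2.125600
z_2 = 2.200000 − 2.125600·(2.200000 − 2.100000) / (2.125600 − (-1.751900)) = 2.200000 − (0.212560)/(3.877500) = 2.145181
g(2.145181) = -0.068597
z_3 = 2.145181 − (-0.068597)·(2.145181 − 2.200000) / (-0.068597 − 2.125600) = 2.145181 − (0.003760)/(-2.194197) = 2.146895

2.1469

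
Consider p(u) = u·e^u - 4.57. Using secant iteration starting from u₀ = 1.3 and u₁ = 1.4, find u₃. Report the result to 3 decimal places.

1.276

p(1.3) = 0.20009, p(1.4) = 1.10728
u₂ = 1.40000 − 1.10728·(1.40000 − 1.30000) / (1.10728 − 0.20009) = 1.40000 − (0.11073)/(0.90719) = 1.27794
p(1.27794) = 0.01687
u₃ = 1.27794 − 0.01687·(1.27794 − 1.40000) / (0.01687 − 1.10728) = 1.27794 − (-0.00206)/(-1.09041) = 1.27606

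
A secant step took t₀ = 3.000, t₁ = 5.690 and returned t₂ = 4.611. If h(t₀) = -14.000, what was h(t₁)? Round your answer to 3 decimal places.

9.377

The secant line through (3.000, -14.000) and (5.690, h(t₁)) crosses zero at t₂ = 4.611.
So (3.000, -14.000), (5.690, h(t₁)), (4.611, 0) are collinear:
h(t₁) = -14.000 · (5.690 − 4.611) / (3.000 − 4.611) = -14.000 · (1.07900)/(-1.61100) = 9.37678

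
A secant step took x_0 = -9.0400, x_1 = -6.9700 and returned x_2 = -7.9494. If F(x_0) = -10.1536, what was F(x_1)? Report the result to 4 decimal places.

The secant line through (-9.0400, -10.1536) and (-6.9700, F(x_1)) crosses zero at x_2 = -7.9494.
So (-9.0400, -10.1536), (-6.9700, F(x_1)), (-7.9494, 0) are collinear:
F(x_1) = -10.1536 · (-6.9700 − (-7.9494)) / (-9.0400 − (-7.9494)) = -10.1536 · (0.979400)/(-1.090600) = 9.118316

9.1183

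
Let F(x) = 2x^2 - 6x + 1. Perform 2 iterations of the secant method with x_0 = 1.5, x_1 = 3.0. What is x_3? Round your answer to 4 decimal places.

2.8125

F(1.5) = -3.500000, F(3.0) = 1.000000
x_2 = 3.000000 − 1.000000·(3.000000 − 1.500000) / (1.000000 − (-3.500000)) = 3.000000 − (1.500000)/(4.500000) = 2.666667
F(2.666667) = -0.777778
x_3 = 2.666667 − (-0.777778)·(2.666667 − 3.000000) / (-0.777778 − 1.000000) = 2.666667 − (0.259259)/(-1.777778) = 2.812500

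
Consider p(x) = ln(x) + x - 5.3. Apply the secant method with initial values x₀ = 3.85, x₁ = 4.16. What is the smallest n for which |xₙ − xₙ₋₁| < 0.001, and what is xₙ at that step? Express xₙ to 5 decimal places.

p(3.85) = -0.1019269, p(4.16) = 0.2855151
x₂ = 4.1600000 − 0.2855151·(0.3100000)/(0.3874419) = 3.9315537;  |Δ| = 0.2284463
p(3.9315537) = 0.0005884
x₃ = 3.9315537 − 0.0005884·(-0.2284463)/(-0.2849267) = 3.9310819;  |Δ| = 0.0004718
|x₃ − x₂| = 0.0004718 < 0.001

n = 3, xₙ = 3.93108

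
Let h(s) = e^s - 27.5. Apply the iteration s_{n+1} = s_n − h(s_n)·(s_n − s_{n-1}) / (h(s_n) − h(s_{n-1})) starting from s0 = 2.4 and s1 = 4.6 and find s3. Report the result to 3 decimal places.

h(2.4) = -16.47682, h(4.6) = 71.98432
s2 = 4.60000 − 71.98432·(4.60000 − 2.40000) / (71.98432 − (-16.47682)) = 4.60000 − (158.36549)/(88.46114) = 2.80977
h(2.80977) = -10.89385
s3 = 2.80977 − (-10.89385)·(2.80977 − 4.60000) / (-10.89385 − 71.98432) = 2.80977 − (19.50246)/(-82.87816) = 3.04509

3.045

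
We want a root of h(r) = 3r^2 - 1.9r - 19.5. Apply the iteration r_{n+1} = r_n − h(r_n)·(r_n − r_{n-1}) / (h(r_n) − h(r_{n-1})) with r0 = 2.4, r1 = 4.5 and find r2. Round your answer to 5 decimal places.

2.76064

h(2.4) = -6.7800000, h(4.5) = 32.7000000
r2 = 4.5000000 − 32.7000000·(4.5000000 − 2.4000000) / (32.7000000 − (-6.7800000)) = 4.5000000 − (68.6700000)/(39.4800000) = 2.7606383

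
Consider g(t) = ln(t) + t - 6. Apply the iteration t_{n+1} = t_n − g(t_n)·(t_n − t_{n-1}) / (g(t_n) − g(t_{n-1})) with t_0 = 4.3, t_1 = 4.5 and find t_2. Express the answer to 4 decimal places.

g(4.3) = -0.241385, g(4.5) = 0.004077
t_2 = 4.500000 − 0.004077·(4.500000 − 4.300000) / (0.004077 − (-0.241385)) = 4.500000 − (0.000815)/(0.245462) = 4.496678

4.4967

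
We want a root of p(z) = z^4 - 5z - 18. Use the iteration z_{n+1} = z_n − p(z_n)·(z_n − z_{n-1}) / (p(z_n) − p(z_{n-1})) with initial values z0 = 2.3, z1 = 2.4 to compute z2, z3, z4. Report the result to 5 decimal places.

p(2.3) = -1.5159000, p(2.4) = 3.1776000
z2 = 2.4000000 − 3.1776000·(2.4000000 − 2.3000000) / (3.1776000 − (-1.5159000)) = 2.4000000 − (0.3177600)/(4.6935000) = 2.3322979
p(2.3322979) = -0.0720964
z3 = 2.3322979 − (-0.0720964)·(2.3322979 − 2.4000000) / (-0.0720964 − 3.1776000) = 2.3322979 − (0.0048811)/(-3.2496964) = 2.3337999
p(2.3337999) = -0.0033099
z4 = 2.3337999 − (-0.0033099)·(2.3337999 − 2.3322979) / (-0.0033099 − (-0.0720964)) = 2.3337999 − (-0.0000050)/(0.0687865) = 2.3338721

2.33230, 2.33380, 2.33387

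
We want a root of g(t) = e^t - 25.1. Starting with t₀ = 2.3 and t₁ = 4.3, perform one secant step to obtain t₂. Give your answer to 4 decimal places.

g(2.3) = -15.125818, g(4.3) = 48.599794
t₂ = 4.300000 − 48.599794·(4.300000 − 2.300000) / (48.599794 − (-15.125818)) = 4.300000 − (97.199587)/(63.725611) = 2.774717

2.7747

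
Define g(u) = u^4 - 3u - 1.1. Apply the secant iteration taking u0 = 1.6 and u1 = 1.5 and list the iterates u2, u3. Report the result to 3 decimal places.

1.545, 1.548

g(1.6) = 0.65360, g(1.5) = -0.53750
u2 = 1.50000 − (-0.53750)·(1.50000 − 1.60000) / (-0.53750 − 0.65360) = 1.50000 − (0.05375)/(-1.19110) = 1.54513
g(1.54513) = -0.03563
u3 = 1.54513 − (-0.03563)·(1.54513 − 1.50000) / (-0.03563 − (-0.53750)) = 1.54513 − (-0.00161)/(0.50187) = 1.54833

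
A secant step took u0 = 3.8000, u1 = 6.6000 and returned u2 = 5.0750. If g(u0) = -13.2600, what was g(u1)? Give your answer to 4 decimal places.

15.8600

The secant line through (3.8000, -13.2600) and (6.6000, g(u1)) crosses zero at u2 = 5.0750.
So (3.8000, -13.2600), (6.6000, g(u1)), (5.0750, 0) are collinear:
g(u1) = -13.2600 · (6.6000 − 5.0750) / (3.8000 − 5.0750) = -13.2600 · (1.525000)/(-1.275000) = 15.860000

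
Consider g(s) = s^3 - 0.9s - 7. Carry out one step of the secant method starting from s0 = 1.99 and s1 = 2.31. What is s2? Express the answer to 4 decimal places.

2.0601

g(1.99) = -0.910401, g(2.31) = 3.247391
s2 = 2.310000 − 3.247391·(2.310000 − 1.990000) / (3.247391 − (-0.910401)) = 2.310000 − (1.039165)/(4.157792) = 2.060068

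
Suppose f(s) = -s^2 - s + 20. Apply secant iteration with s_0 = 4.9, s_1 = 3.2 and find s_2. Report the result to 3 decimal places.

f(4.9) = -8.91000, f(3.2) = 6.56000
s_2 = 3.20000 − 6.56000·(3.20000 − 4.90000) / (6.56000 − (-8.91000)) = 3.20000 − (-11.15200)/(15.47000) = 3.92088

3.921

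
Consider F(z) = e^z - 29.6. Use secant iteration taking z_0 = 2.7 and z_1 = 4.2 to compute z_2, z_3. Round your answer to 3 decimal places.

F(2.7) = -14.72027, F(4.2) = 37.08633
z_2 = 4.20000 − 37.08633·(4.20000 − 2.70000) / (37.08633 − (-14.72027)) = 4.20000 − (55.62950)/(51.80660) = 3.12621
F(3.12621) = -6.81259
z_3 = 3.12621 − (-6.81259)·(3.12621 − 4.20000) / (-6.81259 − 37.08633) = 3.12621 − (7.31530)/(-43.89892) = 3.29285

3.126, 3.293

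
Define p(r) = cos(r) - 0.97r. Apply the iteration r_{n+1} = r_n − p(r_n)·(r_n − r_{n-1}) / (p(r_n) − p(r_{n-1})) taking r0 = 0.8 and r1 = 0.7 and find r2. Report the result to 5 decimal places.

0.75198

p(0.8) = -0.0792933, p(0.7) = 0.0858422
r2 = 0.7000000 − 0.0858422·(0.7000000 − 0.8000000) / (0.0858422 − (-0.0792933)) = 0.7000000 − (-0.0085842)/(0.1651355) = 0.7519829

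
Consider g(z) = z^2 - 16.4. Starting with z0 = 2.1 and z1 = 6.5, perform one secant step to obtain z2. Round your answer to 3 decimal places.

g(2.1) = -11.99000, g(6.5) = 25.85000
z2 = 6.50000 − 25.85000·(6.50000 − 2.10000) / (25.85000 − (-11.99000)) = 6.50000 − (113.74000)/(37.84000) = 3.49419

3.494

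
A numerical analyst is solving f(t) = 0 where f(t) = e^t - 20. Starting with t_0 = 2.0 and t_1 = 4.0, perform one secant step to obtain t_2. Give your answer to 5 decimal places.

f(2.0) = -12.6109439, f(4.0) = 34.5981500
t_2 = 4.0000000 − 34.5981500·(4.0000000 − 2.0000000) / (34.5981500 − (-12.6109439)) = 4.0000000 − (69.1963001)/(47.2090939) = 2.5342591

2.53426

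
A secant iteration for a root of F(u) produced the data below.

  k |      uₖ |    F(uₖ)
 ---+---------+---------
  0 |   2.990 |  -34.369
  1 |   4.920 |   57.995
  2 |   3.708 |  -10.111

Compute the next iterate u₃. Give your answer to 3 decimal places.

3.888

u₃ = 3.708 − (-10.111)·(3.708 − 4.920) / (-10.111 − 57.995)
   = 3.708 − (12.25453)/(-68.10600) = 3.88793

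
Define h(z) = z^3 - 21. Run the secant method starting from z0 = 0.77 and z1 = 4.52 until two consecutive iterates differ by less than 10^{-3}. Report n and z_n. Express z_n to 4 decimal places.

n = 8, z_n = 2.7589

h(0.77) = -20.543467, h(4.52) = 71.345408
z2 = 4.520000 − 71.345408·(3.750000)/(91.888875) = 1.608382;  |Δ| = 2.911618
h(1.608382) = -16.839287
z3 = 1.608382 − (-16.839287)·(-2.911618)/(-88.184695) = 2.164369;  |Δ| = 0.555987
h(2.164369) = -10.861021
z4 = 2.164369 − (-10.861021)·(0.555987)/(5.978265) = 3.174460;  |Δ| = 1.010091
h(3.174460) = 10.989658
z5 = 3.174460 − 10.989658·(1.010091)/(21.850680) = 2.666442;  |Δ| = 0.508019
h(2.666442) = -2.041840
z6 = 2.666442 − (-2.041840)·(-0.508019)/(-13.031498) = 2.746040;  |Δ| = 0.079599
h(2.746040) = -0.292829
z7 = 2.746040 − (-0.292829)·(0.079599)/(1.749010) = 2.759367;  |Δ| = 0.013327
h(2.759367) = 0.010120
z8 = 2.759367 − 0.010120·(0.013327)/(0.302950) = 2.758922;  |Δ| = 0.000445
|z8 − z7| = 0.000445 < 10^{-3}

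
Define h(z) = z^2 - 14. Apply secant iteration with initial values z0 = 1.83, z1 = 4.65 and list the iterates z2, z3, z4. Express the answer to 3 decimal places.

h(1.83) = -10.65110, h(4.65) = 7.62250
z2 = 4.65000 − 7.62250·(4.65000 − 1.83000) / (7.62250 − (-10.65110)) = 4.65000 − (21.49545)/(18.27360) = 3.47369
h(3.47369) = -1.93349
z3 = 3.47369 − (-1.93349)·(3.47369 − 4.65000) / (-1.93349 − 7.62250) = 3.47369 − (2.27439)/(-9.55599) = 3.71169
h(3.71169) = -0.22332
z4 = 3.71169 − (-0.22332)·(3.71169 − 3.47369) / (-0.22332 − (-1.93349)) = 3.71169 − (-0.05315)/(1.71017) = 3.74277

3.474, 3.712, 3.743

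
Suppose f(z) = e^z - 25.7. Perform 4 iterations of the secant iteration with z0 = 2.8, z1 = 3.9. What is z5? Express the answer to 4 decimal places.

f(2.8) = -9.255353, f(3.9) = 23.702449
z2 = 3.900000 − 23.702449·(3.900000 − 2.800000) / (23.702449 − (-9.255353)) = 3.900000 − (26.072694)/(32.957802) = 3.108907
f(3.108907) = -3.303453
z3 = 3.108907 − (-3.303453)·(3.108907 − 3.900000) / (-3.303453 − 23.702449) = 3.108907 − (2.613340)/(-27.005902) = 3.205676
f(3.205676) = -1.027828
z4 = 3.205676 − (-1.027828)·(3.205676 − 3.108907) / (-1.027828 − (-3.303453)) = 3.205676 − (-0.099462)/(2.275626) = 3.249384
f(3.249384) = 0.074446
z5 = 3.249384 − 0.074446·(3.249384 − 3.205676) / (0.074446 − (-1.027828)) = 3.249384 − (0.003254)/(1.102274) = 3.246432

3.2464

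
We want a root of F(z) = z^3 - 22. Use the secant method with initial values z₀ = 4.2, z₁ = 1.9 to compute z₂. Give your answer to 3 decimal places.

F(4.2) = 52.08800, F(1.9) = -15.14100
z₂ = 1.90000 − (-15.14100)·(1.90000 − 4.20000) / (-15.14100 − 52.08800) = 1.90000 − (34.82430)/(-67.22900) = 2.41800

2.418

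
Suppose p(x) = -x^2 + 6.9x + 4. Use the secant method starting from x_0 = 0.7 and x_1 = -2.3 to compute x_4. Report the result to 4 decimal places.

-0.5394

p(0.7) = 8.340000, p(-2.3) = -17.160000
x_2 = -2.300000 − (-17.160000)·(-2.300000 − 0.700000) / (-17.160000 − 8.340000) = -2.300000 − (51.480000)/(-25.500000) = -0.281176
p(-0.281176) = 1.980822
x_3 = -0.281176 − 1.980822·(-0.281176 − (-2.300000)) / (1.980822 − (-17.160000)) = -0.281176 − (3.998930)/(19.140822) = -0.490098
p(-0.490098) = 0.378128
x_4 = -0.490098 − 0.378128·(-0.490098 − (-0.281176)) / (0.378128 − 1.980822) = -0.490098 − (-0.078999)/(-1.602695) = -0.539389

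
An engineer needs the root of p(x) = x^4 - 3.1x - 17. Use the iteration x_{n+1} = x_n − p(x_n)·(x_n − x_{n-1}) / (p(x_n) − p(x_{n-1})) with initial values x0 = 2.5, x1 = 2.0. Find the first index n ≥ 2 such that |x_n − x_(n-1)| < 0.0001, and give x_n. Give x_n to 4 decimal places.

n = 6, x_n = 2.2099

p(2.5) = 14.312500, p(2.0) = -7.200000
x2 = 2.000000 − (-7.200000)·(-0.500000)/(-21.512500) = 2.167345;  |Δ| = 0.167345
p(2.167345) = -1.653366
x3 = 2.167345 − (-1.653366)·(0.167345)/(5.546634) = 2.217227;  |Δ| = 0.049883
p(2.217227) = 0.294608
x4 = 2.217227 − 0.294608·(0.049883)/(1.947974) = 2.209683;  |Δ| = 0.007544
p(2.209683) = -0.009260
x5 = 2.209683 − (-0.009260)·(-0.007544)/(-0.303868) = 2.209913;  |Δ| = 0.000230
p(2.209913) = -0.000049
x6 = 2.209913 − (-0.000049)·(0.000230)/(0.009210) = 2.209914;  |Δ| = 0.000001
|x6 − x5| = 0.000001 < 0.0001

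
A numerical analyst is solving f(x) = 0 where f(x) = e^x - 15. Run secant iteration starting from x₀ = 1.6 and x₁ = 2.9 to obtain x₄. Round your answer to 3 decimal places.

2.709

f(1.6) = -10.04697, f(2.9) = 3.17415
x₂ = 2.90000 − 3.17415·(2.90000 − 1.60000) / (3.17415 − (-10.04697)) = 2.90000 − (4.12639)/(13.22111) = 2.58789
f(2.58789) = -1.69827
x₃ = 2.58789 − (-1.69827)·(2.58789 − 2.90000) / (-1.69827 − 3.17415) = 2.58789 − (0.53004)/(-4.87242) = 2.69668
f(2.69668) = -0.16962
x₄ = 2.69668 − (-0.16962)·(2.69668 − 2.58789) / (-0.16962 − (-1.69827)) = 2.69668 − (-0.01845)/(1.52865) = 2.70875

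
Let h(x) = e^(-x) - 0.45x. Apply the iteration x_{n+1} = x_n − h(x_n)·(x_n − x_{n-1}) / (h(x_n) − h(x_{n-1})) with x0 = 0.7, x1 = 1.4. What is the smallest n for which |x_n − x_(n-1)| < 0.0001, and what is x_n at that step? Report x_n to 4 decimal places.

n = 5, x_n = 0.9018

h(0.7) = 0.181585, h(1.4) = -0.383403
x2 = 1.400000 − (-0.383403)·(0.700000)/(-0.564988) = 0.924978;  |Δ| = 0.475022
h(0.924978) = -0.019700
x3 = 0.924978 − (-0.019700)·(-0.475022)/(0.363703) = 0.899249;  |Δ| = 0.025729
h(0.899249) = 0.002213
x4 = 0.899249 − 0.002213·(-0.025729)/(0.021913) = 0.901847;  |Δ| = 0.002599
h(0.901847) = -0.000012
x5 = 0.901847 − (-0.000012)·(0.002599)/(-0.002226) = 0.901833;  |Δ| = 0.000014
|x5 − x4| = 0.000014 < 0.0001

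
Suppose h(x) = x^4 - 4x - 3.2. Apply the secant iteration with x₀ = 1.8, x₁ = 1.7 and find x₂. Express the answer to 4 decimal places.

1.7944

h(1.8) = 0.097600, h(1.7) = -1.647900
x₂ = 1.700000 − (-1.647900)·(1.700000 − 1.800000) / (-1.647900 − 0.097600) = 1.700000 − (0.164790)/(-1.745500) = 1.794408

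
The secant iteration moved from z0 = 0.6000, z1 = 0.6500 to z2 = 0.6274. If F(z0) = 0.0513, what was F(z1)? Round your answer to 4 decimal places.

-0.0423

The secant line through (0.6000, 0.0513) and (0.6500, F(z1)) crosses zero at z2 = 0.6274.
So (0.6000, 0.0513), (0.6500, F(z1)), (0.6274, 0) are collinear:
F(z1) = 0.0513 · (0.6500 − 0.6274) / (0.6000 − 0.6274) = 0.0513 · (0.022600)/(-0.027400) = -0.042313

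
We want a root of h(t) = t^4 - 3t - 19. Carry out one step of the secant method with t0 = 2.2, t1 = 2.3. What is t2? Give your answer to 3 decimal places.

h(2.2) = -2.17440, h(2.3) = 2.08410
t2 = 2.30000 − 2.08410·(2.30000 − 2.20000) / (2.08410 − (-2.17440)) = 2.30000 − (0.20841)/(4.25850) = 2.25106

2.251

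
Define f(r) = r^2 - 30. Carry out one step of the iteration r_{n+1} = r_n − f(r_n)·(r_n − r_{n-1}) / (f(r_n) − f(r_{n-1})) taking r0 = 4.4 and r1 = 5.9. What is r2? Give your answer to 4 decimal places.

5.4330

f(4.4) = -10.640000, f(5.9) = 4.810000
r2 = 5.900000 − 4.810000·(5.900000 − 4.400000) / (4.810000 − (-10.640000)) = 5.900000 − (7.215000)/(15.450000) = 5.433010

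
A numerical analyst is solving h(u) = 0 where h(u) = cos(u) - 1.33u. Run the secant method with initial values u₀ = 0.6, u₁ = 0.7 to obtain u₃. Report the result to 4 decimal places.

0.6144

h(0.6) = 0.027336, h(0.7) = -0.166158
u₂ = 0.700000 − (-0.166158)·(0.700000 − 0.600000) / (-0.166158 − 0.027336) = 0.700000 − (-0.016616)/(-0.193493) = 0.614127
h(0.614127) = 0.000487
u₃ = 0.614127 − 0.000487·(0.614127 − 0.700000) / (0.000487 − (-0.166158)) = 0.614127 − (-0.000042)/(0.166645) = 0.614378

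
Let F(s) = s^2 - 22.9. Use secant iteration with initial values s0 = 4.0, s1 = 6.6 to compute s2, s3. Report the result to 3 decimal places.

F(4.0) = -6.90000, F(6.6) = 20.66000
s2 = 6.60000 − 20.66000·(6.60000 − 4.00000) / (20.66000 − (-6.90000)) = 6.60000 − (53.71600)/(27.56000) = 4.65094
F(4.65094) = -1.26873
s3 = 4.65094 − (-1.26873)·(4.65094 − 6.60000) / (-1.26873 − 20.66000) = 4.65094 − (2.47282)/(-21.92873) = 4.76371

4.651, 4.764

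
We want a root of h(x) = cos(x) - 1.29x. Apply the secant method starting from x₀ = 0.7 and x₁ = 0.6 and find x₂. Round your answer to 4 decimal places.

h(0.7) = -0.138158, h(0.6) = 0.051336
x₂ = 0.600000 − 0.051336·(0.600000 − 0.700000) / (0.051336 − (-0.138158)) = 0.600000 − (-0.005134)/(0.189493) = 0.627091

0.6271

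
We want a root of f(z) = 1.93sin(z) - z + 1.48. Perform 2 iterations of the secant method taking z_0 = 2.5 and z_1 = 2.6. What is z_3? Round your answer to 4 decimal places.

2.5524

f(2.5) = 0.135051, f(2.6) = -0.125082
z_2 = 2.600000 − (-0.125082)·(2.600000 − 2.500000) / (-0.125082 − 0.135051) = 2.600000 − (-0.012508)/(-0.260134) = 2.551916
f(2.551916) = 0.001342
z_3 = 2.551916 − 0.001342·(2.551916 − 2.600000) / (0.001342 − (-0.125082)) = 2.551916 − (-0.000065)/(0.126424) = 2.552426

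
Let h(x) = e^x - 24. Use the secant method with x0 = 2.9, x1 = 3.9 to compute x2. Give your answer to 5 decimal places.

h(2.9) = -5.8258546, h(3.9) = 25.4024491
x2 = 3.9000000 − 25.4024491·(3.9000000 − 2.9000000) / (25.4024491 − (-5.8258546)) = 3.9000000 − (25.4024491)/(31.2283037) = 3.0865569

3.08656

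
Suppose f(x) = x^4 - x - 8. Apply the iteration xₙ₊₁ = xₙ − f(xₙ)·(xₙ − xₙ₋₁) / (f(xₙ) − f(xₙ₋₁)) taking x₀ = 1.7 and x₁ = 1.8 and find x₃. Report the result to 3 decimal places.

1.768

f(1.7) = -1.34790, f(1.8) = 0.69760
x₂ = 1.80000 − 0.69760·(1.80000 − 1.70000) / (0.69760 − (-1.34790)) = 1.80000 − (0.06976)/(2.04550) = 1.76590
f(1.76590) = -0.04155
x₃ = 1.76590 − (-0.04155)·(1.76590 − 1.80000) / (-0.04155 − 0.69760) = 1.76590 − (0.00142)/(-0.73915) = 1.76781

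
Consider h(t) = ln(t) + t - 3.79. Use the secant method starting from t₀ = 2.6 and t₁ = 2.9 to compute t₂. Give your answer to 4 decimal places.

h(2.6) = -0.234489, h(2.9) = 0.174711
t₂ = 2.900000 − 0.174711·(2.900000 − 2.600000) / (0.174711 − (-0.234489)) = 2.900000 − (0.052413)/(0.409199) = 2.771913

2.7719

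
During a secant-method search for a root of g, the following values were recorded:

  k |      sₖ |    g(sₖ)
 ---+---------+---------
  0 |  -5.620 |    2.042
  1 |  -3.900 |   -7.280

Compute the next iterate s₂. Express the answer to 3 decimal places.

-5.243

s₂ = -3.900 − (-7.280)·(-3.900 − (-5.620)) / (-7.280 − 2.042)
   = -3.900 − (-12.52160)/(-9.32200) = -5.24323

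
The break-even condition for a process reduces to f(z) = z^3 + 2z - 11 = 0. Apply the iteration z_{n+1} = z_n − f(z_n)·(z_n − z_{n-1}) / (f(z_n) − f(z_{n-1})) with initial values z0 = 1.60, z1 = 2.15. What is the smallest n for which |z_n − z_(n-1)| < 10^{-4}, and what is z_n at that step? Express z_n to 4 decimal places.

n = 5, z_n = 1.9263

f(1.60) = -3.704000, f(2.15) = 3.238375
z2 = 2.150000 − 3.238375·(0.550000)/(6.942375) = 1.893444;  |Δ| = 0.256556
f(1.893444) = -0.424866
z3 = 1.893444 − (-0.424866)·(-0.256556)/(-3.663241) = 1.923200;  |Δ| = 0.029756
f(1.923200) = -0.040266
z4 = 1.923200 − (-0.040266)·(0.029756)/(0.384599) = 1.926315;  |Δ| = 0.003115
f(1.926315) = 0.000588
z5 = 1.926315 − 0.000588·(0.003115)/(0.040854) = 1.926270;  |Δ| = 0.000045
|z5 − z4| = 0.000045 < 10^{-4}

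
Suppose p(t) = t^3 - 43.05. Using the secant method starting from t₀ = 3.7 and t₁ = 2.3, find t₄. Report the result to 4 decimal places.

p(3.7) = 7.603000, p(2.3) = -30.883000
t₂ = 2.300000 − (-30.883000)·(2.300000 − 3.700000) / (-30.883000 − 7.603000) = 2.300000 − (43.236200)/(-38.486000) = 3.423427
p(3.423427) = -2.927951
t₃ = 3.423427 − (-2.927951)·(3.423427 − 2.300000) / (-2.927951 − (-30.883000)) = 3.423427 − (-3.289339)/(27.955049) = 3.541092
p(3.541092) = 1.352930
t₄ = 3.541092 − 1.352930·(3.541092 − 3.423427) / (1.352930 − (-2.927951)) = 3.541092 − (0.159193)/(4.280881) = 3.503905

3.5039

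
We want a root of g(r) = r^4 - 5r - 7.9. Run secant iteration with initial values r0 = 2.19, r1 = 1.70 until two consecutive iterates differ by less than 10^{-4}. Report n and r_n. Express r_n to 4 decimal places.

n = 6, r_n = 2.0664

g(2.19) = 4.152575, g(1.70) = -8.047900
r2 = 1.700000 − (-8.047900)·(-0.490000)/(-12.200475) = 2.023223;  |Δ| = 0.323223
g(2.023223) = -1.259943
r3 = 2.023223 − (-1.259943)·(0.323223)/(6.787957) = 2.083218;  |Δ| = 0.059995
g(2.083218) = 0.517735
r4 = 2.083218 − 0.517735·(0.059995)/(1.777678) = 2.065744;  |Δ| = 0.017473
g(2.065744) = -0.018870
r5 = 2.065744 − (-0.018870)·(-0.017473)/(-0.536606) = 2.066359;  |Δ| = 0.000614
g(2.066359) = -0.000267
r6 = 2.066359 − (-0.000267)·(0.000614)/(0.018604) = 2.066368;  |Δ| = 0.000009
|r6 − r5| = 0.000009 < 10^{-4}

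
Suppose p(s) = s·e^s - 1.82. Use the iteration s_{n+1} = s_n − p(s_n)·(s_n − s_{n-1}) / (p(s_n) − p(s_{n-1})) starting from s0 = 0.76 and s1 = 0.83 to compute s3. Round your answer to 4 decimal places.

p(0.76) = -0.194910, p(0.83) = 0.083455
s2 = 0.830000 − 0.083455·(0.830000 − 0.760000) / (0.083455 − (-0.194910)) = 0.830000 − (0.005842)/(0.278365) = 0.809014
p(0.809014) = -0.003204
s3 = 0.809014 − (-0.003204)·(0.809014 − 0.830000) / (-0.003204 − 0.083455) = 0.809014 − (0.000067)/(-0.086659) = 0.809790

0.8098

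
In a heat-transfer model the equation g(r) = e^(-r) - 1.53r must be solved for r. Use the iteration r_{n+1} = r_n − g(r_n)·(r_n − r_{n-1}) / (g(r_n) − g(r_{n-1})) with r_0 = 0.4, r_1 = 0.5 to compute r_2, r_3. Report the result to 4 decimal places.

g(0.4) = 0.058320, g(0.5) = -0.158469
r_2 = 0.500000 − (-0.158469)·(0.500000 − 0.400000) / (-0.158469 − 0.058320) = 0.500000 − (-0.015847)/(-0.216789) = 0.426902
g(0.426902) = -0.000632
r_3 = 0.426902 − (-0.000632)·(0.426902 − 0.500000) / (-0.000632 − (-0.158469)) = 0.426902 − (0.000046)/(0.157837) = 0.426609

0.4269, 0.4266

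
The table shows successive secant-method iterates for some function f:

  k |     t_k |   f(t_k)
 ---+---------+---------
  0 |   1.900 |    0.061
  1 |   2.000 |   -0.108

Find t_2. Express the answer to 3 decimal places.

1.936

t_2 = 2.000 − (-0.108)·(2.000 − 1.900) / (-0.108 − 0.061)
   = 2.000 − (-0.01080)/(-0.16900) = 1.93609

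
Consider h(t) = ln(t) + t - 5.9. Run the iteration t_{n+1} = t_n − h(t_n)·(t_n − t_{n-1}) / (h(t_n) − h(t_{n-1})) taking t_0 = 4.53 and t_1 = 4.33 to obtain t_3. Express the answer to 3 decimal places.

h(4.53) = 0.14072, h(4.33) = -0.10443
t_2 = 4.33000 − (-0.10443)·(4.33000 − 4.53000) / (-0.10443 − 0.14072) = 4.33000 − (0.02089)/(-0.24515) = 4.41520
h(4.41520) = 0.00025
t_3 = 4.41520 − 0.00025·(4.41520 − 4.33000) / (0.00025 − (-0.10443)) = 4.41520 − (0.00002)/(0.10468) = 4.41499

4.415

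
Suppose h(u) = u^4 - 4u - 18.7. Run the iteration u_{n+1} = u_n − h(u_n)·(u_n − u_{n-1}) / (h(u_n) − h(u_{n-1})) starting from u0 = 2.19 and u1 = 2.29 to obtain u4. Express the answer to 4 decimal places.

2.2981

h(2.19) = -4.457425, h(2.29) = -0.359415
u2 = 2.290000 − (-0.359415)·(2.290000 − 2.190000) / (-0.359415 − (-4.457425)) = 2.290000 − (-0.035942)/(4.098010) = 2.298770
h(2.298770) = 0.029228
u3 = 2.298770 − 0.029228·(2.298770 − 2.290000) / (0.029228 − (-0.359415)) = 2.298770 − (0.000256)/(0.388643) = 2.298111
h(2.298111) = -0.000169
u4 = 2.298111 − (-0.000169)·(2.298111 − 2.298770) / (-0.000169 − 0.029228) = 2.298111 − (0.000000)/(-0.029397) = 2.298115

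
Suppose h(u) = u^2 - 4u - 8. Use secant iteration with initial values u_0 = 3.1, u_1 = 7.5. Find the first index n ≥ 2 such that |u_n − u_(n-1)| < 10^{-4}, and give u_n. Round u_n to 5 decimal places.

h(3.1) = -10.7900000, h(7.5) = 18.2500000
u_2 = 7.5000000 − 18.2500000·(4.4000000)/(29.0400000) = 4.7348485;  |Δ| = 2.7651515
h(4.7348485) = -4.5206038
u_3 = 4.7348485 − (-4.5206038)·(-2.7651515)/(-22.7706038) = 5.2838086;  |Δ| = 0.5489602
h(5.2838086) = -1.2166008
u_4 = 5.2838086 − (-1.2166008)·(0.5489602)/(3.3040030) = 5.4859469;  |Δ| = 0.2021382
h(5.4859469) = 0.1518257
u_5 = 5.4859469 − 0.1518257·(0.2021382)/(1.3684265) = 5.4635198;  |Δ| = 0.0224271
h(5.4635198) = -0.0040304
u_6 = 5.4635198 − (-0.0040304)·(-0.0224271)/(-0.1558561) = 5.4640998;  |Δ| = 0.0005800
h(5.4640998) = -0.0000127
u_7 = 5.4640998 − (-0.0000127)·(0.0005800)/(0.0040177) = 5.4641016;  |Δ| = 0.0000018
|u_7 − u_6| = 0.0000018 < 10^{-4}

n = 7, u_n = 5.46410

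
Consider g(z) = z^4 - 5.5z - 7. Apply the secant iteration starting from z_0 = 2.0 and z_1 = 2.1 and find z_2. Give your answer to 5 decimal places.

2.06901

g(2.0) = -2.0000000, g(2.1) = 0.8981000
z_2 = 2.1000000 − 0.8981000·(2.1000000 − 2.0000000) / (0.8981000 − (-2.0000000)) = 2.1000000 − (0.0898100)/(2.8981000) = 2.0690107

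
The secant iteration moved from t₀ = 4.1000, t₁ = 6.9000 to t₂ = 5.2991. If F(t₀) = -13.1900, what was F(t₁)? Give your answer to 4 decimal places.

17.6098

The secant line through (4.1000, -13.1900) and (6.9000, F(t₁)) crosses zero at t₂ = 5.2991.
So (4.1000, -13.1900), (6.9000, F(t₁)), (5.2991, 0) are collinear:
F(t₁) = -13.1900 · (6.9000 − 5.2991) / (4.1000 − 5.2991) = -13.1900 · (1.600900)/(-1.199100) = 17.609766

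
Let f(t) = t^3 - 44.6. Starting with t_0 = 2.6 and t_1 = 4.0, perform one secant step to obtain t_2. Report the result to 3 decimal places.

f(2.6) = -27.02400, f(4.0) = 19.40000
t_2 = 4.00000 − 19.40000·(4.00000 − 2.60000) / (19.40000 − (-27.02400)) = 4.00000 − (27.16000)/(46.42400) = 3.41496

3.415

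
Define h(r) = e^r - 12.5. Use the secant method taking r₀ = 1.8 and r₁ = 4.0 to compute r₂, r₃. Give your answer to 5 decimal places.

h(1.8) = -6.4503525, h(4.0) = 42.0981500
r₂ = 4.0000000 − 42.0981500·(4.0000000 − 1.8000000) / (42.0981500 − (-6.4503525)) = 4.0000000 − (92.6159301)/(48.5485026) = 2.0923010
h(2.0923010) = -4.3964601
r₃ = 2.0923010 − (-4.3964601)·(2.0923010 − 4.0000000) / (-4.3964601 − 42.0981500) = 2.0923010 − (8.3871225)/(-46.4946101) = 2.2726901

2.09230, 2.27269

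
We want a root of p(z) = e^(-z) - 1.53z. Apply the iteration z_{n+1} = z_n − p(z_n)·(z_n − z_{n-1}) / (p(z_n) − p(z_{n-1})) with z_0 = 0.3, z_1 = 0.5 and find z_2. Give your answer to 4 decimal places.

p(0.3) = 0.281818, p(0.5) = -0.158469
z_2 = 0.500000 − (-0.158469)·(0.500000 − 0.300000) / (-0.158469 − 0.281818) = 0.500000 − (-0.031694)/(-0.440288) = 0.428016

0.4280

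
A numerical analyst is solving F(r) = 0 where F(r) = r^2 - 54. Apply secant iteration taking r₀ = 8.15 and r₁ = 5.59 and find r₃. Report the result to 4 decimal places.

F(8.15) = 12.422500, F(5.59) = -22.751900
r₂ = 5.590000 − (-22.751900)·(5.590000 − 8.150000) / (-22.751900 − 12.422500) = 5.590000 − (58.244864)/(-35.174400) = 7.245888
F(7.245888) = -1.497108
r₃ = 7.245888 − (-1.497108)·(7.245888 − 5.590000) / (-1.497108 − (-22.751900)) = 7.245888 − (-2.479044)/(21.254792) = 7.362522

7.3625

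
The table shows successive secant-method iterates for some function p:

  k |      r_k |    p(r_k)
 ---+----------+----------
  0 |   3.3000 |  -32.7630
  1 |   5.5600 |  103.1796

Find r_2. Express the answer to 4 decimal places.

3.8447

r_2 = 5.5600 − 103.1796·(5.5600 − 3.3000) / (103.1796 − (-32.7630))
   = 5.5600 − (233.185896)/(135.942600) = 3.844674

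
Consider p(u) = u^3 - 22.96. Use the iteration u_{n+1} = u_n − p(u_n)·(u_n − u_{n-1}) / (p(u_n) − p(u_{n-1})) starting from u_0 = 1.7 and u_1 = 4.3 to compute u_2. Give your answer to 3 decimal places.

2.329

p(1.7) = -18.04700, p(4.3) = 56.54700
u_2 = 4.30000 − 56.54700·(4.30000 − 1.70000) / (56.54700 − (-18.04700)) = 4.30000 − (147.02220)/(74.59400) = 2.32903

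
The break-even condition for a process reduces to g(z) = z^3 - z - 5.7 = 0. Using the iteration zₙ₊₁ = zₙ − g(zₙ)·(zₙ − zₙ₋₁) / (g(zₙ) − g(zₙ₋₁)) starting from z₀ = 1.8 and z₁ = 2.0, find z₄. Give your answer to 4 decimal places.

1.9723

g(1.8) = -1.668000, g(2.0) = 0.300000
z₂ = 2.000000 − 0.300000·(2.000000 − 1.800000) / (0.300000 − (-1.668000)) = 2.000000 − (0.060000)/(1.968000) = 1.969512
g(1.969512) = -0.029817
z₃ = 1.969512 − (-0.029817)·(1.969512 − 2.000000) / (-0.029817 − 0.300000) = 1.969512 − (0.000909)/(-0.329817) = 1.972268
g(1.972268) = -0.000454
z₄ = 1.972268 − (-0.000454)·(1.972268 − 1.969512) / (-0.000454 − (-0.029817)) = 1.972268 − (-0.000001)/(0.029363) = 1.972311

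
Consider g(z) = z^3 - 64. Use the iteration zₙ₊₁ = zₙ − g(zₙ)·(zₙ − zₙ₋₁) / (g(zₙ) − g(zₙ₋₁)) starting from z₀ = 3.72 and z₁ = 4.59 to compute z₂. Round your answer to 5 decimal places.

g(3.72) = -12.5211520, g(4.59) = 32.7025790
z₂ = 4.5900000 − 32.7025790·(4.5900000 − 3.7200000) / (32.7025790 − (-12.5211520)) = 4.5900000 − (28.4512437)/(45.2237310) = 3.9608780

3.96088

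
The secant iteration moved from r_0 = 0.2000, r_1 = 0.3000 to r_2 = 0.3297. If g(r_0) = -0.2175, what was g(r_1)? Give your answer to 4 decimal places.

-0.0498

The secant line through (0.2000, -0.2175) and (0.3000, g(r_1)) crosses zero at r_2 = 0.3297.
So (0.2000, -0.2175), (0.3000, g(r_1)), (0.3297, 0) are collinear:
g(r_1) = -0.2175 · (0.3000 − 0.3297) / (0.2000 − 0.3297) = -0.2175 · (-0.029700)/(-0.129700) = -0.049805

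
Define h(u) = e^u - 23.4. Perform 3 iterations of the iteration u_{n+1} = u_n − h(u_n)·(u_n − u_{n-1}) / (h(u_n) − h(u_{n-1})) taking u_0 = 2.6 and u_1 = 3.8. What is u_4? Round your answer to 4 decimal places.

3.1572

h(2.6) = -9.936262, h(3.8) = 21.301184
u_2 = 3.800000 − 21.301184·(3.800000 − 2.600000) / (21.301184 − (-9.936262)) = 3.800000 − (25.561421)/(31.237446) = 2.981706
h(2.981706) = -3.678571
u_3 = 2.981706 − (-3.678571)·(2.981706 − 3.800000) / (-3.678571 − 21.301184) = 2.981706 − (3.010154)/(-24.979756) = 3.102210
h(3.102210) = -1.152948
u_4 = 3.102210 − (-1.152948)·(3.102210 − 2.981706) / (-1.152948 − (-3.678571)) = 3.102210 − (-0.138934)/(2.525624) = 3.157219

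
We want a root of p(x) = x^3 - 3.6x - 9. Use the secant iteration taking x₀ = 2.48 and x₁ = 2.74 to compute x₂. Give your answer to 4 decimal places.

p(2.48) = -2.675008, p(2.74) = 1.706824
x₂ = 2.740000 − 1.706824·(2.740000 − 2.480000) / (1.706824 − (-2.675008)) = 2.740000 − (0.443774)/(4.381832) = 2.638724

2.6387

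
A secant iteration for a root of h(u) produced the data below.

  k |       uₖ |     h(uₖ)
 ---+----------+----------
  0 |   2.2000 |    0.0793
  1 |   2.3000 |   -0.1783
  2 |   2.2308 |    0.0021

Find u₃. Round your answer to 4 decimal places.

u₃ = 2.2308 − 0.0021·(2.2308 − 2.3000) / (0.0021 − (-0.1783))
   = 2.2308 − (-0.000145)/(0.180400) = 2.231606

2.2316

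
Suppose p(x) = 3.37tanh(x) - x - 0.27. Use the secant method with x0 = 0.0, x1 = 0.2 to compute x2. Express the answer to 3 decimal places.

p(0.0) = -0.27000, p(0.2) = 0.19515
x2 = 0.20000 − 0.19515·(0.20000 − 0.00000) / (0.19515 − (-0.27000)) = 0.20000 − (0.03903)/(0.46515) = 0.11609

0.116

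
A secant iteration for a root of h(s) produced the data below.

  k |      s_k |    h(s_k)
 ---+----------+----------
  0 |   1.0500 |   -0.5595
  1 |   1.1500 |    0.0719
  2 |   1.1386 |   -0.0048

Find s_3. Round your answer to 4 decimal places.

1.1393

s_3 = 1.1386 − (-0.0048)·(1.1386 − 1.1500) / (-0.0048 − 0.0719)
   = 1.1386 − (0.000055)/(-0.076700) = 1.139313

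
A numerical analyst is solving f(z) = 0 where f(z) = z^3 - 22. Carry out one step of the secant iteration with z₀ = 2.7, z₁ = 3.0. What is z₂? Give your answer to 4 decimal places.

2.7950

f(2.7) = -2.317000, f(3.0) = 5.000000
z₂ = 3.000000 − 5.000000·(3.000000 − 2.700000) / (5.000000 − (-2.317000)) = 3.000000 − (1.500000)/(7.317000) = 2.794998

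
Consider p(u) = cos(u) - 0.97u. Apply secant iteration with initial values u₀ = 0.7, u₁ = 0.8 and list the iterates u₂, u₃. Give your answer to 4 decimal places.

0.7520, 0.7525

p(0.7) = 0.085842, p(0.8) = -0.079293
u₂ = 0.800000 − (-0.079293)·(0.800000 − 0.700000) / (-0.079293 − 0.085842) = 0.800000 − (-0.007929)/(-0.165135) = 0.751983
p(0.751983) = 0.000912
u₃ = 0.751983 − 0.000912·(0.751983 − 0.800000) / (0.000912 − (-0.079293)) = 0.751983 − (-0.000044)/(0.080206) = 0.752529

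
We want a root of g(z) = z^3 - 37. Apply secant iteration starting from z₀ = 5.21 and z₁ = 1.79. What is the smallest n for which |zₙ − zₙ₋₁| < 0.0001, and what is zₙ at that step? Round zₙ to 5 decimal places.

g(5.21) = 104.4207610, g(1.79) = -31.2646610
z₂ = 1.7900000 − (-31.2646610)·(-3.4200000)/(-135.6854220) = 2.5780371;  |Δ| = 0.7880371
g(2.5780371) = -19.8656566
z₃ = 2.5780371 − (-19.8656566)·(0.7880371)/(11.3990044) = 3.9513915;  |Δ| = 1.3733545
g(3.9513915) = 24.6950314
z₄ = 3.9513915 − 24.6950314·(1.3733545)/(44.5606880) = 3.1902939;  |Δ| = 0.7610976
g(3.1902939) = -4.5292666
z₅ = 3.1902939 − (-4.5292666)·(-0.7610976)/(-29.2242980) = 3.3082511;  |Δ| = 0.1179571
g(3.3082511) = -0.7927634
z₆ = 3.3082511 − (-0.7927634)·(0.1179571)/(3.7365031) = 3.3332777;  |Δ| = 0.0250266
g(3.3332777) = 0.0351822
z₇ = 3.3332777 − 0.0351822·(0.0250266)/(0.8279457) = 3.3322142;  |Δ| = 0.0010635
g(3.3322142) = -0.0002542
z₈ = 3.3322142 − (-0.0002542)·(-0.0010635)/(-0.0354364) = 3.3322218;  |Δ| = 0.0000076
|z₈ − z₇| = 0.0000076 < 0.0001

n = 8, zₙ = 3.33222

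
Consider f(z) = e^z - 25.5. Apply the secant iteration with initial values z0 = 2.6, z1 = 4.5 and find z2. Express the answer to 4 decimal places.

2.8987

f(2.6) = -12.036262, f(4.5) = 64.517131
z2 = 4.500000 − 64.517131·(4.500000 − 2.600000) / (64.517131 − (-12.036262)) = 4.500000 − (122.582549)/(76.553393) = 2.898731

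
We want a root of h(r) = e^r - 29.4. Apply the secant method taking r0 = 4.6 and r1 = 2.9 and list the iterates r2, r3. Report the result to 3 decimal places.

h(4.6) = 70.08432, h(2.9) = -11.22585
r2 = 2.90000 − (-11.22585)·(2.90000 − 4.60000) / (-11.22585 − 70.08432) = 2.90000 − (19.08395)/(-81.31017) = 3.13471
h(3.13471) = -6.41813
r3 = 3.13471 − (-6.41813)·(3.13471 − 2.90000) / (-6.41813 − (-11.22585)) = 3.13471 − (-1.50637)/(4.80772) = 3.44803

3.135, 3.448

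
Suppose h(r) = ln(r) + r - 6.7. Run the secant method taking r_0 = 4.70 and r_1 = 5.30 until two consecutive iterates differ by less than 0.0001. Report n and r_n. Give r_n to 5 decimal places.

n = 4, r_n = 5.07556

h(4.70) = -0.4524375, h(5.30) = 0.2677068
r_2 = 5.3000000 − 0.2677068·(0.6000000)/(0.7201443) = 5.0769557;  |Δ| = 0.2230443
h(5.0769557) = 0.0016675
r_3 = 5.0769557 − 0.0016675·(-0.2230443)/(-0.2660393) = 5.0755577;  |Δ| = 0.0013980
h(5.0755577) = -0.0000059
r_4 = 5.0755577 − (-0.0000059)·(-0.0013980)/(-0.0016734) = 5.0755626;  |Δ| = 0.0000049
|r_4 − r_3| = 0.0000049 < 0.0001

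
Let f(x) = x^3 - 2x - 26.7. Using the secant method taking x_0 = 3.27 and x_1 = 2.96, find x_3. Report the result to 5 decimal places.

f(3.27) = 1.7257830, f(2.96) = -6.6856640
x_2 = 2.9600000 − (-6.6856640)·(2.9600000 − 3.2700000) / (-6.6856640 − 1.7257830) = 2.9600000 − (2.0725558)/(-8.4114470) = 3.2063971
f(3.2063971) = -0.1478832
x_3 = 3.2063971 − (-0.1478832)·(3.2063971 − 2.9600000) / (-0.1478832 − (-6.6856640)) = 3.2063971 − (-0.0364380)/(6.5377808) = 3.2119705

3.21197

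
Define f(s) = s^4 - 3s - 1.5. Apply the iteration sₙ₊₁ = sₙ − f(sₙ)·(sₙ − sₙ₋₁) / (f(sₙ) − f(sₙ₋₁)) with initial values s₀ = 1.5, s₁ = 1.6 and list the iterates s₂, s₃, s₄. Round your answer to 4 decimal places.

f(1.5) = -0.937500, f(1.6) = 0.253600
s₂ = 1.600000 − 0.253600·(1.600000 − 1.500000) / (0.253600 − (-0.937500)) = 1.600000 − (0.025360)/(1.191100) = 1.578709
f(1.578709) = -0.024461
s₃ = 1.578709 − (-0.024461)·(1.578709 − 1.600000) / (-0.024461 − 0.253600) = 1.578709 − (0.000521)/(-0.278061) = 1.580582
f(1.580582) = -0.000549
s₄ = 1.580582 − (-0.000549)·(1.580582 − 1.578709) / (-0.000549 − (-0.024461)) = 1.580582 − (-0.000001)/(0.023911) = 1.580625

1.5787, 1.5806, 1.5806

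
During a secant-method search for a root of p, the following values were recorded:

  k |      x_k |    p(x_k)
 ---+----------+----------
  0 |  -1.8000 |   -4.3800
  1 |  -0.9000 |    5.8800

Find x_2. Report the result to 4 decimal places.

-1.4158

x_2 = -0.9000 − 5.8800·(-0.9000 − (-1.8000)) / (5.8800 − (-4.3800))
   = -0.9000 − (5.292000)/(10.260000) = -1.415789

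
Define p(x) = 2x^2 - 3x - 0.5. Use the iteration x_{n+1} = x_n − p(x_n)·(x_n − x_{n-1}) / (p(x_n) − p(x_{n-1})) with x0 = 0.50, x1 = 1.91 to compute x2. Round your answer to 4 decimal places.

1.3242

p(0.50) = -1.500000, p(1.91) = 1.066200
x2 = 1.910000 − 1.066200·(1.910000 − 0.500000) / (1.066200 − (-1.500000)) = 1.910000 − (1.503342)/(2.566200) = 1.324176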